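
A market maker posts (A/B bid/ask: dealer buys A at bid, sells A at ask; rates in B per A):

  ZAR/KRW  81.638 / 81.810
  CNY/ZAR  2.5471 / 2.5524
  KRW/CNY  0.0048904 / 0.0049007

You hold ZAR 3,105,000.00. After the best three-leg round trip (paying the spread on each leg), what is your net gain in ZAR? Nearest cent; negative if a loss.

Best loop ZAR → KRW → CNY → ZAR:
ZAR 3,105,000.00 × 81.638 (sell ZAR at bid) = KRW 253,485,990
KRW 253,485,990 × 0.0048904 (sell KRW at bid) = CNY 1,239,647.89
CNY 1,239,647.89 × 2.5471 (sell CNY at bid) = ZAR 3,157,507.13

Net profit: ZAR 52,507.13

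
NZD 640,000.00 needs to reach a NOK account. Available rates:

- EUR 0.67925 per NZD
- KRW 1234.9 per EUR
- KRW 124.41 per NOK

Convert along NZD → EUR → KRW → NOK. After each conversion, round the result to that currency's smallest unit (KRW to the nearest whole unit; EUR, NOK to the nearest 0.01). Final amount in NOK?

NZD 640,000.00 × 0.67925 = EUR 434,720.00
EUR 434,720.00 × 1234.9 = KRW 536,835,728
KRW 536,835,728 ÷ 124.41 = NOK 4,315,052.87

NOK 4,315,052.87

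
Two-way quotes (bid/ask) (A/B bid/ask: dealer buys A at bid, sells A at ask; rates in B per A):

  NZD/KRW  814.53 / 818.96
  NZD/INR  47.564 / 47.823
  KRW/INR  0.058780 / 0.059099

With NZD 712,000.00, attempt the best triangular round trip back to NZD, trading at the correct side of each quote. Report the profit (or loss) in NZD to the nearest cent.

Net profit: NZD 819.95

Best loop NZD → KRW → INR → NZD:
NZD 712,000.00 × 814.53 (sell NZD at bid) = KRW 579,945,360
KRW 579,945,360 × 0.058780 (sell KRW at bid) = INR 34,089,188.26
INR 34,089,188.26 ÷ 47.823 (buy NZD at ask) = NZD 712,819.95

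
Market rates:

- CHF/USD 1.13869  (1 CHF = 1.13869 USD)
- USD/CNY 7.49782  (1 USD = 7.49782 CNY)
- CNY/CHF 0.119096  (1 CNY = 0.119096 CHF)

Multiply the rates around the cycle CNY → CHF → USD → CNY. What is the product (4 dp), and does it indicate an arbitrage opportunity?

Around CNY → CHF → USD → CNY: 1 × 0.119096 × 1.13869 × 7.49782 = 1.016805
Product > 1; profitable direction is CNY → CHF → USD → CNY.

1.0168 (arbitrage exists)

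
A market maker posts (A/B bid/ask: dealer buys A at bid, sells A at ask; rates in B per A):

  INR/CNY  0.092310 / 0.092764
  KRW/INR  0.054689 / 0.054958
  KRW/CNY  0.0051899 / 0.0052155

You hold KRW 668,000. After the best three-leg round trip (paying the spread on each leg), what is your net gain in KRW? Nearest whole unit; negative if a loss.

Best loop KRW → CNY → INR → KRW:
KRW 668,000 × 0.0051899 (sell KRW at bid) = CNY 3,466.85
CNY 3,466.85 ÷ 0.092764 (buy INR at ask) = INR 37,372.83
INR 37,372.83 ÷ 0.054958 (buy KRW at ask) = KRW 680,025

Net profit: KRW 12,025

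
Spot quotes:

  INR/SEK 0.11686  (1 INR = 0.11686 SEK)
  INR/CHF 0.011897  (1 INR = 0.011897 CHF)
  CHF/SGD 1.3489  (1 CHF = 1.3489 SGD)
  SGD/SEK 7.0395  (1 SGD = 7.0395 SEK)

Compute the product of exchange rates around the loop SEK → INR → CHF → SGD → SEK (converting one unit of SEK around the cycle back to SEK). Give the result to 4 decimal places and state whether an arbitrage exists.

Around SEK → INR → CHF → SGD → SEK: 1 ÷ 0.11686 × 0.011897 × 1.3489 × 7.0395 = 0.966703
Product < 1; profitable direction is SEK → SGD → CHF → INR → SEK.

0.9667 (arbitrage exists)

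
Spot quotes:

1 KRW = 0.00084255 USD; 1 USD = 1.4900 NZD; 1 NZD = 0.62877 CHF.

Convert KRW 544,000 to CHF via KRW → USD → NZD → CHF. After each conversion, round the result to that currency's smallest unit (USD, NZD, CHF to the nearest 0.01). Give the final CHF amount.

CHF 429.41

KRW 544,000 × 0.00084255 = USD 458.35
USD 458.35 × 1.4900 = NZD 682.94
NZD 682.94 × 0.62877 = CHF 429.41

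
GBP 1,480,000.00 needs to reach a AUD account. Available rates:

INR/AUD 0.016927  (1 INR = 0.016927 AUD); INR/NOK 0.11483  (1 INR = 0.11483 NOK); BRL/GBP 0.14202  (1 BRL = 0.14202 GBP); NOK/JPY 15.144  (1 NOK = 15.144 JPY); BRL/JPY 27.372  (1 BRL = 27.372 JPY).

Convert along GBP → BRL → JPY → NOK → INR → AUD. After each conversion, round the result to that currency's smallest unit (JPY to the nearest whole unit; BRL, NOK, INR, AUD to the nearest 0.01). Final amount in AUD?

AUD 2,776,532.54

GBP 1,480,000.00 ÷ 0.14202 = BRL 10,421,067.46
BRL 10,421,067.46 × 27.372 = JPY 285,245,459
JPY 285,245,459 ÷ 15.144 = NOK 18,835,542.72
NOK 18,835,542.72 ÷ 0.11483 = INR 164,029,806.84
INR 164,029,806.84 × 0.016927 = AUD 2,776,532.54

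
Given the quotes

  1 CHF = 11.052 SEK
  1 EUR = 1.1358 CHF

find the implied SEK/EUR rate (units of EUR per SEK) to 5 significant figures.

1 SEK ÷ 11.052 = 0.0904814 CHF
0.0904814 CHF ÷ 1.1358 = 0.0796631 EUR

SEK/EUR = 0.079663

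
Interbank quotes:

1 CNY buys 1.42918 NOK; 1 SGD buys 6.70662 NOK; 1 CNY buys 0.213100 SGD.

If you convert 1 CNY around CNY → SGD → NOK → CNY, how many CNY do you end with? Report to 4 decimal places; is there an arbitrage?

Around CNY → SGD → NOK → CNY: 1 × 0.213100 × 6.70662 ÷ 1.42918 = 1.000001
Product ≈ 1 (deviation 0.000%, within rounding noise).

1.0000 (no arbitrage)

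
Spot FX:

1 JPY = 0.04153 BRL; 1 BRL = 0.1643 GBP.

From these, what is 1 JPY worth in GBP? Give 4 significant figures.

JPY/GBP = 0.006823

1 JPY × 0.04153 = 0.04153 BRL
0.04153 BRL × 0.1643 = 0.00682338 GBP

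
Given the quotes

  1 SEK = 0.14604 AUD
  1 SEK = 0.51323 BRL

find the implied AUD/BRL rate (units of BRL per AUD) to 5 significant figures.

1 AUD ÷ 0.14604 = 6.84744 SEK
6.84744 SEK × 0.51323 = 3.51431 BRL

AUD/BRL = 3.5143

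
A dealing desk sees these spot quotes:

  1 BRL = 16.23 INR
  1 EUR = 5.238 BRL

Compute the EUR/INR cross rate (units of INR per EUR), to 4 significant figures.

EUR/INR = 85.01

1 EUR × 5.238 = 5.238 BRL
5.238 BRL × 16.23 = 85.0127 INR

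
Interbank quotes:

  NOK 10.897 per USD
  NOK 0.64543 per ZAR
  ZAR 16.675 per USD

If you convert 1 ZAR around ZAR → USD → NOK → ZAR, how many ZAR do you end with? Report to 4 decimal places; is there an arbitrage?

1.0125 (arbitrage exists)

Around ZAR → USD → NOK → ZAR: 1 ÷ 16.675 × 10.897 ÷ 0.64543 = 1.012493
Product > 1; profitable direction is ZAR → USD → NOK → ZAR.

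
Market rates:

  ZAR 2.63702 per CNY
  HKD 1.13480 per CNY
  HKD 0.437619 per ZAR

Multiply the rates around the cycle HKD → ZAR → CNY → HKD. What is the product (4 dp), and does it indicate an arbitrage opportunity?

0.9834 (arbitrage exists)

Around HKD → ZAR → CNY → HKD: 1 ÷ 0.437619 ÷ 2.63702 × 1.13480 = 0.983354
Product < 1; profitable direction is HKD → CNY → ZAR → HKD.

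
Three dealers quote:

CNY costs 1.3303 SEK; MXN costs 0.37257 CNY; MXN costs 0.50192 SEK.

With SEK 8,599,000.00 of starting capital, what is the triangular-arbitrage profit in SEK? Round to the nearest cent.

Profitable loop is SEK → CNY → MXN → SEK:
SEK 8,599,000.00 ÷ 1.3303 = CNY 6,463,955.50
CNY 6,463,955.50 ÷ 0.37257 = MXN 17,349,640.33
MXN 17,349,640.33 × 0.50192 = SEK 8,708,131.48
Profit = SEK 8,708,131.48 − SEK 8,599,000.00

Profit: SEK 109,131.48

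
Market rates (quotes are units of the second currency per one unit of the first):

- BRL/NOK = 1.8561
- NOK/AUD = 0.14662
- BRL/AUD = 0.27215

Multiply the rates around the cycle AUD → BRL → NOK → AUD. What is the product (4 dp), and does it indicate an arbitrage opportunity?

Around AUD → BRL → NOK → AUD: 1 ÷ 0.27215 × 1.8561 × 0.14662 = 0.999968
Product ≈ 1 (deviation 0.003%, within rounding noise).

1.0000 (no arbitrage)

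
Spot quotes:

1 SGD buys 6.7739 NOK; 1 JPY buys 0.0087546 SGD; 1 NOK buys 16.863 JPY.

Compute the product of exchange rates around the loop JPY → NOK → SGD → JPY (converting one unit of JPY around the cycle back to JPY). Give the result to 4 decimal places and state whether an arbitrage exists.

Around JPY → NOK → SGD → JPY: 1 ÷ 16.863 ÷ 6.7739 ÷ 0.0087546 = 0.999977
Product ≈ 1 (deviation 0.002%, within rounding noise).

1.0000 (no arbitrage)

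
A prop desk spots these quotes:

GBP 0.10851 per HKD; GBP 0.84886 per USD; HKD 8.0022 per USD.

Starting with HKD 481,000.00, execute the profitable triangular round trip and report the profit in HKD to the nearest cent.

Profitable loop is HKD → GBP → USD → HKD:
HKD 481,000.00 × 0.10851 = GBP 52,193.31
GBP 52,193.31 ÷ 0.84886 = USD 61,486.36
USD 61,486.36 × 8.0022 = HKD 492,026.14
Profit = HKD 492,026.14 − HKD 481,000.00

Profit: HKD 11,026.14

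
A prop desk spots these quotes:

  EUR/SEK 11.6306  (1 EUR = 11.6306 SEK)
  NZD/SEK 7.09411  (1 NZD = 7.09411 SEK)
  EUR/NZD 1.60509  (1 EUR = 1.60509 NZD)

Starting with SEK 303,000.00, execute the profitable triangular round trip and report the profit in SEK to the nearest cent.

Profitable loop is SEK → NZD → EUR → SEK:
SEK 303,000.00 ÷ 7.09411 = NZD 42,711.49
NZD 42,711.49 ÷ 1.60509 = EUR 26,610.03
EUR 26,610.03 × 11.6306 = SEK 309,490.58
Profit = SEK 309,490.58 − SEK 303,000.00

Profit: SEK 6,490.58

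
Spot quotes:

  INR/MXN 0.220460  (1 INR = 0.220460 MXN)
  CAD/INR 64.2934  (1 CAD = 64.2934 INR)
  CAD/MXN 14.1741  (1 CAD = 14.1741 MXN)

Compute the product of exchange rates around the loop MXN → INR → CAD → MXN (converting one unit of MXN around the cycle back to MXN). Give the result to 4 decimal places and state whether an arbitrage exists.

Around MXN → INR → CAD → MXN: 1 ÷ 0.220460 ÷ 64.2934 × 14.1741 = 0.999998
Product ≈ 1 (deviation 0.000%, within rounding noise).

1.0000 (no arbitrage)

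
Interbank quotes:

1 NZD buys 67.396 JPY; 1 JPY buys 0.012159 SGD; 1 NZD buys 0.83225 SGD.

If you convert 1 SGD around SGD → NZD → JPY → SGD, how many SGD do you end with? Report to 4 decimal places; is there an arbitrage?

Around SGD → NZD → JPY → SGD: 1 ÷ 0.83225 × 67.396 × 0.012159 = 0.984642
Product < 1; profitable direction is SGD → JPY → NZD → SGD.

0.9846 (arbitrage exists)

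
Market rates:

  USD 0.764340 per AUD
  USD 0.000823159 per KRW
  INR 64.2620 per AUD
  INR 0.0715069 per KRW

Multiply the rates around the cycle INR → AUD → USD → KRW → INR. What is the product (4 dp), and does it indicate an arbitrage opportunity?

1.0332 (arbitrage exists)

Around INR → AUD → USD → KRW → INR: 1 ÷ 64.2620 × 0.764340 ÷ 0.000823159 × 0.0715069 = 1.033229
Product > 1; profitable direction is INR → AUD → USD → KRW → INR.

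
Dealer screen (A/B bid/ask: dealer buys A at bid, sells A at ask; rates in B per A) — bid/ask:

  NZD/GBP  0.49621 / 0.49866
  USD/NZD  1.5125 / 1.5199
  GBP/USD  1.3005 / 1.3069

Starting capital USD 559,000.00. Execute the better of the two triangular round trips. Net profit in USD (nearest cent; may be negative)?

Best loop USD → GBP → NZD → USD:
USD 559,000.00 ÷ 1.3069 (buy GBP at ask) = GBP 427,729.74
GBP 427,729.74 ÷ 0.49866 (buy NZD at ask) = NZD 857,758.28
NZD 857,758.28 ÷ 1.5199 (buy USD at ask) = USD 564,351.78

Net profit: USD 5,351.78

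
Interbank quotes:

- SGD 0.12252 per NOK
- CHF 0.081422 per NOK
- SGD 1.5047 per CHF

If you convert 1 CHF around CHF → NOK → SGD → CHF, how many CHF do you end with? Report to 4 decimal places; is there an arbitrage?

Around CHF → NOK → SGD → CHF: 1 ÷ 0.081422 × 0.12252 ÷ 1.5047 = 1.000035
Product ≈ 1 (deviation 0.004%, within rounding noise).

1.0000 (no arbitrage)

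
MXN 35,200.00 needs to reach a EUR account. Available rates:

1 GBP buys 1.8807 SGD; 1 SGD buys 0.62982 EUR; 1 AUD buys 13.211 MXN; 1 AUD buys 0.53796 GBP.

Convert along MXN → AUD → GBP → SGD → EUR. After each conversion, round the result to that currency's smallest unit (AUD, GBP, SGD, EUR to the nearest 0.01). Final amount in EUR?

MXN 35,200.00 ÷ 13.211 = AUD 2,664.45
AUD 2,664.45 × 0.53796 = GBP 1,433.37
GBP 1,433.37 × 1.8807 = SGD 2,695.74
SGD 2,695.74 × 0.62982 = EUR 1,697.83

EUR 1,697.83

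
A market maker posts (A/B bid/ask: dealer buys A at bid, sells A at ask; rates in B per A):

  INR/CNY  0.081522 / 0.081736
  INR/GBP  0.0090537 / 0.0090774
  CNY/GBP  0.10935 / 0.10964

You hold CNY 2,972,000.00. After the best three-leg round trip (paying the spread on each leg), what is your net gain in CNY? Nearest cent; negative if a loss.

Best loop CNY → INR → GBP → CNY:
CNY 2,972,000.00 ÷ 0.081736 (buy INR at ask) = INR 36,360,967.02
INR 36,360,967.02 × 0.0090537 (sell INR at bid) = GBP 329,201.29
GBP 329,201.29 ÷ 0.10964 (buy CNY at ask) = CNY 3,002,565.55

Net profit: CNY 30,565.55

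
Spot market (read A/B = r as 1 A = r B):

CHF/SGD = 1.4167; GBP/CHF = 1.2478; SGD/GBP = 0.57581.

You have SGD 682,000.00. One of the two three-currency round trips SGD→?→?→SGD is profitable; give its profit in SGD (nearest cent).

Profitable loop is SGD → GBP → CHF → SGD:
SGD 682,000.00 × 0.57581 = GBP 392,702.42
GBP 392,702.42 × 1.2478 = CHF 490,014.08
CHF 490,014.08 × 1.4167 = SGD 694,202.95
Profit = SGD 694,202.95 − SGD 682,000.00

Profit: SGD 12,202.95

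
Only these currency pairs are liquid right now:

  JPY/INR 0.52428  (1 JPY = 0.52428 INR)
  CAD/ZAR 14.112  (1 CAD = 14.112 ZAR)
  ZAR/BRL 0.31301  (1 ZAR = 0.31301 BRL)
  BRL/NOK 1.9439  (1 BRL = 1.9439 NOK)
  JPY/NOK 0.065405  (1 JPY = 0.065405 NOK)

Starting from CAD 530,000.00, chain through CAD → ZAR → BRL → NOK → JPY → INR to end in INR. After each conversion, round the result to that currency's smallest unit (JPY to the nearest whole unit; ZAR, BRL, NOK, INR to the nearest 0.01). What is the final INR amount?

CAD 530,000.00 × 14.112 = ZAR 7,479,360.00
ZAR 7,479,360.00 × 0.31301 = BRL 2,341,114.47
BRL 2,341,114.47 × 1.9439 = NOK 4,550,892.42
NOK 4,550,892.42 ÷ 0.065405 = JPY 69,580,191
JPY 69,580,191 × 0.52428 = INR 36,479,502.54

INR 36,479,502.54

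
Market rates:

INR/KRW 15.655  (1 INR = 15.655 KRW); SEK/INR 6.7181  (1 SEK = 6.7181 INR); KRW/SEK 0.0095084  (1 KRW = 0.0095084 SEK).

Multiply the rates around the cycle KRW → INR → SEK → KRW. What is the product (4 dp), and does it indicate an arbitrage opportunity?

Around KRW → INR → SEK → KRW: 1 ÷ 15.655 ÷ 6.7181 ÷ 0.0095084 = 0.999984
Product ≈ 1 (deviation 0.002%, within rounding noise).

1.0000 (no arbitrage)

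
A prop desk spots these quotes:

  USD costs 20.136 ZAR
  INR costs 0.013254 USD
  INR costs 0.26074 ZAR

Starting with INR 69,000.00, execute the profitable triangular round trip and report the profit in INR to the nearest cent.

Profit: INR 1,625.51

Profitable loop is INR → USD → ZAR → INR:
INR 69,000.00 × 0.013254 = USD 914.53
USD 914.53 × 20.136 = ZAR 18,414.90
ZAR 18,414.90 ÷ 0.26074 = INR 70,625.51
Profit = INR 70,625.51 − INR 69,000.00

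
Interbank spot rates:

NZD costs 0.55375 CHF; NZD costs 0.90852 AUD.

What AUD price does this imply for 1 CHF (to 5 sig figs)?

CHF/AUD = 1.6407

1 CHF ÷ 0.55375 = 1.80587 NZD
1.80587 NZD × 0.90852 = 1.64067 AUD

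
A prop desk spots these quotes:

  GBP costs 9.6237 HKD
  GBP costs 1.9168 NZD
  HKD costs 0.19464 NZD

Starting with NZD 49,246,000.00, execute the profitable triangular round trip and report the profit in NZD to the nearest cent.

Profitable loop is NZD → HKD → GBP → NZD:
NZD 49,246,000.00 ÷ 0.19464 = HKD 253,010,686.40
HKD 253,010,686.40 ÷ 9.6237 = GBP 26,290,375.47
GBP 26,290,375.47 × 1.9168 = NZD 50,393,391.70
Profit = NZD 50,393,391.70 − NZD 49,246,000.00

Profit: NZD 1,147,391.70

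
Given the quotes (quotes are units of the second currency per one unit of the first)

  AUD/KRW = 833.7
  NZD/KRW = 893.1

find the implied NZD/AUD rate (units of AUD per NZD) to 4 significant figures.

1 NZD × 893.1 = 893.1 KRW
893.1 KRW ÷ 833.7 = 1.07125 AUD

NZD/AUD = 1.071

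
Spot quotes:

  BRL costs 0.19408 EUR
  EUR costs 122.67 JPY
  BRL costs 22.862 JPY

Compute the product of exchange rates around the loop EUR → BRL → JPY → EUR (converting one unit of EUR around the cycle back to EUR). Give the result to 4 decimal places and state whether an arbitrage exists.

Around EUR → BRL → JPY → EUR: 1 ÷ 0.19408 × 22.862 ÷ 122.67 = 0.960274
Product < 1; profitable direction is EUR → JPY → BRL → EUR.

0.9603 (arbitrage exists)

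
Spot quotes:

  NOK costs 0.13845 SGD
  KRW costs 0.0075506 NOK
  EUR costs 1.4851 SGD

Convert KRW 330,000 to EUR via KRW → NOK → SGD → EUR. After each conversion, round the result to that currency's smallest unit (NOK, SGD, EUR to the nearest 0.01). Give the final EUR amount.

EUR 232.29

KRW 330,000 × 0.0075506 = NOK 2,491.70
NOK 2,491.70 × 0.13845 = SGD 344.98
SGD 344.98 ÷ 1.4851 = EUR 232.29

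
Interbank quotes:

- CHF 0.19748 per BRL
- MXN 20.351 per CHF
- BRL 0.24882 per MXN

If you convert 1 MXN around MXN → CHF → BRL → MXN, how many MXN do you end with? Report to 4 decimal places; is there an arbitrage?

1.0000 (no arbitrage)

Around MXN → CHF → BRL → MXN: 1 ÷ 20.351 ÷ 0.19748 ÷ 0.24882 = 1.000013
Product ≈ 1 (deviation 0.001%, within rounding noise).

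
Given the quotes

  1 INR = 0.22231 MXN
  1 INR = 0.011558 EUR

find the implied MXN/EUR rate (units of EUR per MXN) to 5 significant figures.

1 MXN ÷ 0.22231 = 4.49822 INR
4.49822 INR × 0.011558 = 0.0519905 EUR

MXN/EUR = 0.051990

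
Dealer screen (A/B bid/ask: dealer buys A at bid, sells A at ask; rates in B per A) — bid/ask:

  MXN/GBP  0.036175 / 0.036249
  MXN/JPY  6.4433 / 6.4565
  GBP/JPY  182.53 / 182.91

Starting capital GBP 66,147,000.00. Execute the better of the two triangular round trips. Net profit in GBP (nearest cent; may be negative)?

Best loop GBP → JPY → MXN → GBP:
GBP 66,147,000.00 × 182.53 (sell GBP at bid) = JPY 12,073,811,910
JPY 12,073,811,910 ÷ 6.4565 (buy MXN at ask) = MXN 1,870,024,302.64
MXN 1,870,024,302.64 × 0.036175 (sell MXN at bid) = GBP 67,648,129.15

Net profit: GBP 1,501,129.15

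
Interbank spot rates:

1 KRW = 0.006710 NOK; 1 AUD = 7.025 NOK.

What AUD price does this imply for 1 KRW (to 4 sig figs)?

KRW/AUD = 0.0009552

1 KRW × 0.006710 = 0.00671 NOK
0.00671 NOK ÷ 7.025 = 0.00095516 AUD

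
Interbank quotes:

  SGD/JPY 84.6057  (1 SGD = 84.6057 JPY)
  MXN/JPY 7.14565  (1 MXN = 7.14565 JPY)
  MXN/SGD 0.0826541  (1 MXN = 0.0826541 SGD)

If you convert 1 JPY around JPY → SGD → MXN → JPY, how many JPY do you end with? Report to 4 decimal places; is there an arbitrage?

Around JPY → SGD → MXN → JPY: 1 ÷ 84.6057 ÷ 0.0826541 × 7.14565 = 1.021828
Product > 1; profitable direction is JPY → SGD → MXN → JPY.

1.0218 (arbitrage exists)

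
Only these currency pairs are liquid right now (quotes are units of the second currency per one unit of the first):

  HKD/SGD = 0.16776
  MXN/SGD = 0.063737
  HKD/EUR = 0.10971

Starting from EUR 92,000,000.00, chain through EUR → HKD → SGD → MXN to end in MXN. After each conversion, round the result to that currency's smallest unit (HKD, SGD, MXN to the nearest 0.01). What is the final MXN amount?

EUR 92,000,000.00 ÷ 0.10971 = HKD 838,574,423.48
HKD 838,574,423.48 × 0.16776 = SGD 140,679,245.28
SGD 140,679,245.28 ÷ 0.063737 = MXN 2,207,183,351.59

MXN 2,207,183,351.59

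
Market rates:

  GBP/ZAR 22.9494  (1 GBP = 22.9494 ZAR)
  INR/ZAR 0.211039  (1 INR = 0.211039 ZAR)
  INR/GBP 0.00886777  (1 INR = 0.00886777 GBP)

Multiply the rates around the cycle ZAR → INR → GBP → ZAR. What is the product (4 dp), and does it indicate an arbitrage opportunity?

0.9643 (arbitrage exists)

Around ZAR → INR → GBP → ZAR: 1 ÷ 0.211039 × 0.00886777 × 22.9494 = 0.964324
Product < 1; profitable direction is ZAR → GBP → INR → ZAR.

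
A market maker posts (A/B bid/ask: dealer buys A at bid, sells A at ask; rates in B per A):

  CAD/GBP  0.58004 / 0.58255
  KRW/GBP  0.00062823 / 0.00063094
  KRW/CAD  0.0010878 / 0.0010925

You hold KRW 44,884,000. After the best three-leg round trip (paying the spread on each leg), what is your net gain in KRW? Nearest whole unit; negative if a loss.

Net profit: KRW 1,957

Best loop KRW → CAD → GBP → KRW:
KRW 44,884,000 × 0.0010878 (sell KRW at bid) = CAD 48,824.82
CAD 48,824.82 × 0.58004 (sell CAD at bid) = GBP 28,320.35
GBP 28,320.35 ÷ 0.00063094 (buy KRW at ask) = KRW 44,885,957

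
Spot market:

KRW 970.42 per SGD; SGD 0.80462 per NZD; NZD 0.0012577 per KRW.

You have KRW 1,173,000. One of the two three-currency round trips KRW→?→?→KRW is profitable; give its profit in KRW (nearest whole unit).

Profitable loop is KRW → SGD → NZD → KRW:
KRW 1,173,000 ÷ 970.42 = SGD 1,208.75
SGD 1,208.75 ÷ 0.80462 = NZD 1,502.27
NZD 1,502.27 ÷ 0.0012577 = KRW 1,194,457
Profit = KRW 1,194,457 − KRW 1,173,000

Profit: KRW 21,457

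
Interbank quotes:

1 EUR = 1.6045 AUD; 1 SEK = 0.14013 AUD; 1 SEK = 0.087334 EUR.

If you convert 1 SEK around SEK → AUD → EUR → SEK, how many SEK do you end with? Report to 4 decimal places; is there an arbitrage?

Around SEK → AUD → EUR → SEK: 1 × 0.14013 ÷ 1.6045 ÷ 0.087334 = 1.000019
Product ≈ 1 (deviation 0.002%, within rounding noise).

1.0000 (no arbitrage)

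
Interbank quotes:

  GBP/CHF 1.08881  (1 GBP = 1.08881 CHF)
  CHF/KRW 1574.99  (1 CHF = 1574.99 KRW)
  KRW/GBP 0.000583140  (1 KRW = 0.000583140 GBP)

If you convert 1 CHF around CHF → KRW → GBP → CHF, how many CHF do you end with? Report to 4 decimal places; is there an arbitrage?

Around CHF → KRW → GBP → CHF: 1 × 1574.99 × 0.000583140 × 1.08881 = 1.000006
Product ≈ 1 (deviation 0.001%, within rounding noise).

1.0000 (no arbitrage)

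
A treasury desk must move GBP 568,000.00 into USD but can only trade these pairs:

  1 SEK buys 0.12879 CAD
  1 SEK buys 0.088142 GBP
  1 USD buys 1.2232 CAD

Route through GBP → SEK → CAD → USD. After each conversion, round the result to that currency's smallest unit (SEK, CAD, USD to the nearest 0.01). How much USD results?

GBP 568,000.00 ÷ 0.088142 = SEK 6,444,146.94
SEK 6,444,146.94 × 0.12879 = CAD 829,941.68
CAD 829,941.68 ÷ 1.2232 = USD 678,500.39

USD 678,500.39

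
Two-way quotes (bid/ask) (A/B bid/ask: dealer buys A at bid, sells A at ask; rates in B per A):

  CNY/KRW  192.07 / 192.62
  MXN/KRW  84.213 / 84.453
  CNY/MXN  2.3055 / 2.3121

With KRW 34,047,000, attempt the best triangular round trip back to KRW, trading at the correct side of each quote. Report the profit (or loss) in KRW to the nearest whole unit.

Best loop KRW → CNY → MXN → KRW:
KRW 34,047,000 ÷ 192.62 (buy CNY at ask) = CNY 176,757.35
CNY 176,757.35 × 2.3055 (sell CNY at bid) = MXN 407,514.06
MXN 407,514.06 × 84.213 (sell MXN at bid) = KRW 34,317,982

Net profit: KRW 270,982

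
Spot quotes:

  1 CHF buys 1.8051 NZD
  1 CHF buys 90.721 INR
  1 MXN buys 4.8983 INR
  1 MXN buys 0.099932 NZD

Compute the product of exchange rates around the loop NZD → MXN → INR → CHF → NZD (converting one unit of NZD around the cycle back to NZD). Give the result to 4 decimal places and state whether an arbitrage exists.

0.9753 (arbitrage exists)

Around NZD → MXN → INR → CHF → NZD: 1 ÷ 0.099932 × 4.8983 ÷ 90.721 × 1.8051 = 0.975291
Product < 1; profitable direction is NZD → CHF → INR → MXN → NZD.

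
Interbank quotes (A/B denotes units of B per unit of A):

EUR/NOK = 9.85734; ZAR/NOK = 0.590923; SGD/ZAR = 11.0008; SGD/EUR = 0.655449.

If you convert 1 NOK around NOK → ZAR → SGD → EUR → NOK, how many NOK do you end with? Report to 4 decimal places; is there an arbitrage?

Around NOK → ZAR → SGD → EUR → NOK: 1 ÷ 0.590923 ÷ 11.0008 × 0.655449 × 9.85734 = 0.993902
Product < 1; profitable direction is NOK → EUR → SGD → ZAR → NOK.

0.9939 (arbitrage exists)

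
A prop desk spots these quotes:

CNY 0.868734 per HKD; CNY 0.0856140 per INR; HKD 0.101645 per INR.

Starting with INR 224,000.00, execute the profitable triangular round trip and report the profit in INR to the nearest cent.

Profitable loop is INR → HKD → CNY → INR:
INR 224,000.00 × 0.101645 = HKD 22,768.48
HKD 22,768.48 × 0.868734 = CNY 19,779.75
CNY 19,779.75 ÷ 0.0856140 = INR 231,034.09
Profit = INR 231,034.09 − INR 224,000.00

Profit: INR 7,034.09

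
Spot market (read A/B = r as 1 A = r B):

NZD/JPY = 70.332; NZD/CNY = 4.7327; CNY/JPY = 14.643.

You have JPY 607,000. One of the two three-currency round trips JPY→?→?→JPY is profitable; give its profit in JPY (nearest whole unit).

Profit: JPY 9,031

Profitable loop is JPY → CNY → NZD → JPY:
JPY 607,000 ÷ 14.643 = CNY 41,453.25
CNY 41,453.25 ÷ 4.7327 = NZD 8,758.90
NZD 8,758.90 × 70.332 = JPY 616,031
Profit = JPY 616,031 − JPY 607,000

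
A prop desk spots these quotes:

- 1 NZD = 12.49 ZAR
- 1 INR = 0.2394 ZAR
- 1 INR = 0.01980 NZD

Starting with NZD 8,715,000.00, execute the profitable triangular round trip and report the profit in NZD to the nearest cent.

Profit: NZD 287,660.53

Profitable loop is NZD → ZAR → INR → NZD:
NZD 8,715,000.00 × 12.49 = ZAR 108,850,350.00
ZAR 108,850,350.00 ÷ 0.2394 = INR 454,679,824.56
INR 454,679,824.56 × 0.01980 = NZD 9,002,660.53
Profit = NZD 9,002,660.53 − NZD 8,715,000.00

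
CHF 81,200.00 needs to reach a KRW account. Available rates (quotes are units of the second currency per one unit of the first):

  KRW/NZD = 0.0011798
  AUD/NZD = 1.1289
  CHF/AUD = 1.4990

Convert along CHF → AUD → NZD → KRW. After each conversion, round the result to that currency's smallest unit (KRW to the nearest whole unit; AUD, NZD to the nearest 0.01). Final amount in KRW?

CHF 81,200.00 × 1.4990 = AUD 121,718.80
AUD 121,718.80 × 1.1289 = NZD 137,408.35
NZD 137,408.35 ÷ 0.0011798 = KRW 116,467,494

KRW 116,467,494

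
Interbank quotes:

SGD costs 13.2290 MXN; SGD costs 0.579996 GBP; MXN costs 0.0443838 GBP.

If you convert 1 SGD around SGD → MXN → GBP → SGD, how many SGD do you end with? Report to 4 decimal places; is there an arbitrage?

1.0123 (arbitrage exists)

Around SGD → MXN → GBP → SGD: 1 × 13.2290 × 0.0443838 ÷ 0.579996 = 1.012340
Product > 1; profitable direction is SGD → MXN → GBP → SGD.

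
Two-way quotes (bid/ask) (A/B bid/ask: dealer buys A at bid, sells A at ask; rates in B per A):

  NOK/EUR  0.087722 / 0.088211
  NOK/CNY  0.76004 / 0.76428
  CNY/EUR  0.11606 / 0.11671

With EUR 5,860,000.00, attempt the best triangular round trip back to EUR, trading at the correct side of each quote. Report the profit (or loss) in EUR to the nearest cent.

Best loop EUR → NOK → CNY → EUR:
EUR 5,860,000.00 ÷ 0.088211 (buy NOK at ask) = NOK 66,431,624.17
NOK 66,431,624.17 × 0.76004 (sell NOK at bid) = CNY 50,490,691.64
CNY 50,490,691.64 × 0.11606 (sell CNY at bid) = EUR 5,859,949.67

Net result: EUR -50.33 (no profitable arbitrage after spreads)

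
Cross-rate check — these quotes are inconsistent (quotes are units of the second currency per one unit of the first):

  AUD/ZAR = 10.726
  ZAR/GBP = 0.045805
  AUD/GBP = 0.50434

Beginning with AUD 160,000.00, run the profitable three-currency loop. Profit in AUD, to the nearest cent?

Profitable loop is AUD → GBP → ZAR → AUD:
AUD 160,000.00 × 0.50434 = GBP 80,694.40
GBP 80,694.40 ÷ 0.045805 = ZAR 1,761,694.14
ZAR 1,761,694.14 ÷ 10.726 = AUD 164,245.21
Profit = AUD 164,245.21 − AUD 160,000.00

Profit: AUD 4,245.21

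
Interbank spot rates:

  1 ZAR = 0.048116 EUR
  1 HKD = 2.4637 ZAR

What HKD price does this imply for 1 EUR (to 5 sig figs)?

EUR/HKD = 8.4357

1 EUR ÷ 0.048116 = 20.7831 ZAR
20.7831 ZAR ÷ 2.4637 = 8.43573 HKD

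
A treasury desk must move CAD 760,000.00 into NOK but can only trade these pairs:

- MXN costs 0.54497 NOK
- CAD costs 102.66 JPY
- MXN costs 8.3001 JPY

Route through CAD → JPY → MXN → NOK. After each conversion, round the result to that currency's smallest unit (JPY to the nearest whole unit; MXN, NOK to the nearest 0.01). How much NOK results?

NOK 5,122,761.34

CAD 760,000.00 × 102.66 = JPY 78,021,600
JPY 78,021,600 ÷ 8.3001 = MXN 9,400,079.52
MXN 9,400,079.52 × 0.54497 = NOK 5,122,761.34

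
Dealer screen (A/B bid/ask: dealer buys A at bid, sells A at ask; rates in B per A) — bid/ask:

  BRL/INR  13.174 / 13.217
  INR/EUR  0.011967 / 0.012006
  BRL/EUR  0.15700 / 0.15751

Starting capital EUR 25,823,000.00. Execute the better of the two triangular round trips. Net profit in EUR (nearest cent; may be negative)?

Best loop EUR → BRL → INR → EUR:
EUR 25,823,000.00 ÷ 0.15751 (buy BRL at ask) = BRL 163,945,146.34
BRL 163,945,146.34 × 13.174 (sell BRL at bid) = INR 2,159,813,357.88
INR 2,159,813,357.88 × 0.011967 (sell INR at bid) = EUR 25,846,486.45

Net profit: EUR 23,486.45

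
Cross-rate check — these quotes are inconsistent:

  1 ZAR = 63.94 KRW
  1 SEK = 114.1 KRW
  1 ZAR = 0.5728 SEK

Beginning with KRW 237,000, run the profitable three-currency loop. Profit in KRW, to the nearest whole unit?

Profit: KRW 5,250

Profitable loop is KRW → ZAR → SEK → KRW:
KRW 237,000 ÷ 63.94 = ZAR 3,706.60
ZAR 3,706.60 × 0.5728 = SEK 2,123.14
SEK 2,123.14 × 114.1 = KRW 242,250
Profit = KRW 242,250 − KRW 237,000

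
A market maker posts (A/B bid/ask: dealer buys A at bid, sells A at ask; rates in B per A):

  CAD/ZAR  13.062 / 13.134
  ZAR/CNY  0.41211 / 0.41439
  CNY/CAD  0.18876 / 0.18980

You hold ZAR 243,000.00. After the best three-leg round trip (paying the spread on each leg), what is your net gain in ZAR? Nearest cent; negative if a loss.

Net profit: ZAR 3,910.22

Best loop ZAR → CNY → CAD → ZAR:
ZAR 243,000.00 × 0.41211 (sell ZAR at bid) = CNY 100,142.73
CNY 100,142.73 × 0.18876 (sell CNY at bid) = CAD 18,902.94
CAD 18,902.94 × 13.062 (sell CAD at bid) = ZAR 246,910.22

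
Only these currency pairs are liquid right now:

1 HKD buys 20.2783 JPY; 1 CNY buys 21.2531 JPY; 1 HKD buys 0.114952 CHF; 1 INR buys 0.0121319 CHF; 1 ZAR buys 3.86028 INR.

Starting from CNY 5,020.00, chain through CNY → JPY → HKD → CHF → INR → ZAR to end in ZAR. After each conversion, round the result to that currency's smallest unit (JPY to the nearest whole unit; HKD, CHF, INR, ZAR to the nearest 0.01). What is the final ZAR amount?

ZAR 12,914.10

CNY 5,020.00 × 21.2531 = JPY 106,691
JPY 106,691 ÷ 20.2783 = HKD 5,261.34
HKD 5,261.34 × 0.114952 = CHF 604.80
CHF 604.80 ÷ 0.0121319 = INR 49,852.04
INR 49,852.04 ÷ 3.86028 = ZAR 12,914.10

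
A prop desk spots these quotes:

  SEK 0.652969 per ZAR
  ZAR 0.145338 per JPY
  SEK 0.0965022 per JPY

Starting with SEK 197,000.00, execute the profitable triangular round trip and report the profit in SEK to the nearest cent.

Profitable loop is SEK → ZAR → JPY → SEK:
SEK 197,000.00 ÷ 0.652969 = ZAR 301,698.86
ZAR 301,698.86 ÷ 0.145338 = JPY 2,075,843
JPY 2,075,843 × 0.0965022 = SEK 200,323.41
Profit = SEK 200,323.41 − SEK 197,000.00

Profit: SEK 3,323.41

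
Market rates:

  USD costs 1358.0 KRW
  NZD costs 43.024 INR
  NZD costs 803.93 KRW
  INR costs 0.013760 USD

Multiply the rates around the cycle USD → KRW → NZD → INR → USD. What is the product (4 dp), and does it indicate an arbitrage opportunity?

Around USD → KRW → NZD → INR → USD: 1 × 1358.0 ÷ 803.93 × 43.024 × 0.013760 = 1.000025
Product ≈ 1 (deviation 0.002%, within rounding noise).

1.0000 (no arbitrage)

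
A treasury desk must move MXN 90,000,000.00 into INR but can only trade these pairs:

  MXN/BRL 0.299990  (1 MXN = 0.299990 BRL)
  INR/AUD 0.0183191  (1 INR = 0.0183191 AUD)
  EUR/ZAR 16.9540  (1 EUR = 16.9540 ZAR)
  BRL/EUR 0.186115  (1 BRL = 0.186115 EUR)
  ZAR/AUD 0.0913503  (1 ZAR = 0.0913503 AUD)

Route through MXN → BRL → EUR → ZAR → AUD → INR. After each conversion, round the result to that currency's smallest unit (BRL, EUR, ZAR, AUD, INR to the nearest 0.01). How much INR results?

MXN 90,000,000.00 × 0.299990 = BRL 26,999,100.00
BRL 26,999,100.00 × 0.186115 = EUR 5,024,937.50
EUR 5,024,937.50 × 16.9540 = ZAR 85,192,790.38
ZAR 85,192,790.38 × 0.0913503 = AUD 7,782,386.96
AUD 7,782,386.96 ÷ 0.0183191 = INR 424,823,651.82

INR 424,823,651.82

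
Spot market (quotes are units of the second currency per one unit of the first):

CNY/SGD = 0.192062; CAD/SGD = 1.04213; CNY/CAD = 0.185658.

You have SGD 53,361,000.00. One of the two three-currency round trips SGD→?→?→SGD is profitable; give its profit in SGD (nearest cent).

Profit: SGD 393,902.53

Profitable loop is SGD → CNY → CAD → SGD:
SGD 53,361,000.00 ÷ 0.192062 = CNY 277,832,158.37
CNY 277,832,158.37 × 0.185658 = CAD 51,581,762.86
CAD 51,581,762.86 × 1.04213 = SGD 53,754,902.53
Profit = SGD 53,754,902.53 − SGD 53,361,000.00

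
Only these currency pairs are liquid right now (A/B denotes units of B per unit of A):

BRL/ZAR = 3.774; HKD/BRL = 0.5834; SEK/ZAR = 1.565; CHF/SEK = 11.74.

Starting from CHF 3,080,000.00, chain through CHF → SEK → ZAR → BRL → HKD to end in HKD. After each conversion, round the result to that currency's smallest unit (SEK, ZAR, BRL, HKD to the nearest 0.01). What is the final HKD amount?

HKD 25,701,876.64

CHF 3,080,000.00 × 11.74 = SEK 36,159,200.00
SEK 36,159,200.00 × 1.565 = ZAR 56,589,148.00
ZAR 56,589,148.00 ÷ 3.774 = BRL 14,994,474.83
BRL 14,994,474.83 ÷ 0.5834 = HKD 25,701,876.64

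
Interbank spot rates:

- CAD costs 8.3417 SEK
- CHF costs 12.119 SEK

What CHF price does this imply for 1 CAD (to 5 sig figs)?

1 CAD × 8.3417 = 8.3417 SEK
8.3417 SEK ÷ 12.119 = 0.688316 CHF

CAD/CHF = 0.68832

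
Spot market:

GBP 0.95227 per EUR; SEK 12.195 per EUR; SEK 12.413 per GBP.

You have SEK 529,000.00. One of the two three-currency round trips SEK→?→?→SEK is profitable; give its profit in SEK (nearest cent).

Profitable loop is SEK → GBP → EUR → SEK:
SEK 529,000.00 ÷ 12.413 = GBP 42,616.61
GBP 42,616.61 ÷ 0.95227 = EUR 44,752.66
EUR 44,752.66 × 12.195 = SEK 545,758.64
Profit = SEK 545,758.64 − SEK 529,000.00

Profit: SEK 16,758.64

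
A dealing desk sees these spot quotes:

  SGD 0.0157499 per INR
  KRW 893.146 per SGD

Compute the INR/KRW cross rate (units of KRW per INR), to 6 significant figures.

1 INR × 0.0157499 = 0.0157499 SGD
0.0157499 SGD × 893.146 = 14.067 KRW

INR/KRW = 14.0670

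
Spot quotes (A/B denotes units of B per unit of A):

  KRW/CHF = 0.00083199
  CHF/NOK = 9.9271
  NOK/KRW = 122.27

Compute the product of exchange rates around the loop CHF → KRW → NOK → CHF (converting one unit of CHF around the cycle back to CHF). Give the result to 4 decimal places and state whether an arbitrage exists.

Around CHF → KRW → NOK → CHF: 1 ÷ 0.00083199 ÷ 122.27 ÷ 9.9271 = 0.990238
Product < 1; profitable direction is CHF → NOK → KRW → CHF.

0.9902 (arbitrage exists)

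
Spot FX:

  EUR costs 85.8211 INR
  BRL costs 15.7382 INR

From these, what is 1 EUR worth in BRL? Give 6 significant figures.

1 EUR × 85.8211 = 85.8211 INR
85.8211 INR ÷ 15.7382 = 5.45304 BRL

EUR/BRL = 5.45304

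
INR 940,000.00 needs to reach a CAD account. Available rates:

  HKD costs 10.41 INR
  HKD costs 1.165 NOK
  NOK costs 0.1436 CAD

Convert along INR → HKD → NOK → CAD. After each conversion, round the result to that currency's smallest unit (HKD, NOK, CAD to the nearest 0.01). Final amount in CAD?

INR 940,000.00 ÷ 10.41 = HKD 90,297.79
HKD 90,297.79 × 1.165 = NOK 105,196.93
NOK 105,196.93 × 0.1436 = CAD 15,106.28

CAD 15,106.28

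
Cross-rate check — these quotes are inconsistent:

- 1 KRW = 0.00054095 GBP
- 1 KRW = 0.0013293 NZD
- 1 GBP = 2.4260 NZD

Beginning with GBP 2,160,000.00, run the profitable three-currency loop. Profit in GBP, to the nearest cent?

Profit: GBP 27,906.88

Profitable loop is GBP → KRW → NZD → GBP:
GBP 2,160,000.00 ÷ 0.00054095 = KRW 3,992,975,321
KRW 3,992,975,321 × 0.0013293 = NZD 5,307,862.09
NZD 5,307,862.09 ÷ 2.4260 = GBP 2,187,906.88
Profit = GBP 2,187,906.88 − GBP 2,160,000.00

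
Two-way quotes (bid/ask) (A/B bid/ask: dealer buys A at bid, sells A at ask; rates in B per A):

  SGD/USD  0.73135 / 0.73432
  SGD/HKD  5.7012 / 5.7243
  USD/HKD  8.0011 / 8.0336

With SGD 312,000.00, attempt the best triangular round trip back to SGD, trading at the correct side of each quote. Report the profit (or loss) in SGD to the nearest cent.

Best loop SGD → USD → HKD → SGD:
SGD 312,000.00 × 0.73135 (sell SGD at bid) = USD 228,181.20
USD 228,181.20 × 8.0011 (sell USD at bid) = HKD 1,825,700.60
HKD 1,825,700.60 ÷ 5.7243 (buy SGD at ask) = SGD 318,938.66

Net profit: SGD 6,938.66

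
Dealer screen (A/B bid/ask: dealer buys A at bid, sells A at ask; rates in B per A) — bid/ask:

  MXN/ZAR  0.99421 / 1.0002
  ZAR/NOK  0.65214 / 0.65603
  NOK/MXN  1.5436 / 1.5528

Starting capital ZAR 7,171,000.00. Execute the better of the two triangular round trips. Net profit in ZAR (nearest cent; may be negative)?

Best loop ZAR → NOK → MXN → ZAR:
ZAR 7,171,000.00 × 0.65214 (sell ZAR at bid) = NOK 4,676,495.94
NOK 4,676,495.94 × 1.5436 (sell NOK at bid) = MXN 7,218,639.13
MXN 7,218,639.13 × 0.99421 (sell MXN at bid) = ZAR 7,176,843.21

Net profit: ZAR 5,843.21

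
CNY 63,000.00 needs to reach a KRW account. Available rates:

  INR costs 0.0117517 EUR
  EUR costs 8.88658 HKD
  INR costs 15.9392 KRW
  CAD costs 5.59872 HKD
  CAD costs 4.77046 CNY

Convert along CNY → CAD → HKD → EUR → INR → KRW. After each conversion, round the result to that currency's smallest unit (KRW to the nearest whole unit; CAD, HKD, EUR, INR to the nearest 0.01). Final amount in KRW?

CNY 63,000.00 ÷ 4.77046 = CAD 13,206.27
CAD 13,206.27 × 5.59872 = HKD 73,938.21
HKD 73,938.21 ÷ 8.88658 = EUR 8,320.21
EUR 8,320.21 ÷ 0.0117517 = INR 708,000.54
INR 708,000.54 × 15.9392 = KRW 11,284,962

KRW 11,284,962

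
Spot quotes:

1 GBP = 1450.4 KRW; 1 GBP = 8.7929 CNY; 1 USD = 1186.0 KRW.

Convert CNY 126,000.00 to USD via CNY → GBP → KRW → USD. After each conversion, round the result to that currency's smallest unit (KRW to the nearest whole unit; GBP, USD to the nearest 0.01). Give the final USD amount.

CNY 126,000.00 ÷ 8.7929 = GBP 14,329.74
GBP 14,329.74 × 1450.4 = KRW 20,783,855
KRW 20,783,855 ÷ 1186.0 = USD 17,524.33

USD 17,524.33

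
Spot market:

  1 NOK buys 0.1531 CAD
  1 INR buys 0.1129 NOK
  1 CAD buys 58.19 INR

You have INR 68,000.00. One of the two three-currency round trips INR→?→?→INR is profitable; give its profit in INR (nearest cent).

Profit: INR 395.32

Profitable loop is INR → NOK → CAD → INR:
INR 68,000.00 × 0.1129 = NOK 7,677.20
NOK 7,677.20 × 0.1531 = CAD 1,175.38
CAD 1,175.38 × 58.19 = INR 68,395.32
Profit = INR 68,395.32 − INR 68,000.00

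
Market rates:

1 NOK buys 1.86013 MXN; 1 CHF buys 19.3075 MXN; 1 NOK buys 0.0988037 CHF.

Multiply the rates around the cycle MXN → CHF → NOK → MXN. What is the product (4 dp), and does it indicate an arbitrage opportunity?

Around MXN → CHF → NOK → MXN: 1 ÷ 19.3075 ÷ 0.0988037 × 1.86013 = 0.975089
Product < 1; profitable direction is MXN → NOK → CHF → MXN.

0.9751 (arbitrage exists)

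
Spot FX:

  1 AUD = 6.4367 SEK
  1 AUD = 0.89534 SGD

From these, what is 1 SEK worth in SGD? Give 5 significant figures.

SEK/SGD = 0.13910

1 SEK ÷ 6.4367 = 0.155359 AUD
0.155359 AUD × 0.89534 = 0.139099 SGD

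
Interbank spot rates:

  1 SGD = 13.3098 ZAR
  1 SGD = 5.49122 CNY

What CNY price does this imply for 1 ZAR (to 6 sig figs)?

1 ZAR ÷ 13.3098 = 0.0751326 SGD
0.0751326 SGD × 5.49122 = 0.41257 CNY

ZAR/CNY = 0.412570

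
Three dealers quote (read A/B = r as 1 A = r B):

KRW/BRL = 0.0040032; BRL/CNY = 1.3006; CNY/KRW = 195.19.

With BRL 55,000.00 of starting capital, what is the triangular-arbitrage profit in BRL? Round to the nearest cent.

Profit: BRL 894.79

Profitable loop is BRL → CNY → KRW → BRL:
BRL 55,000.00 × 1.3006 = CNY 71,533.00
CNY 71,533.00 × 195.19 = KRW 13,962,526
KRW 13,962,526 × 0.0040032 = BRL 55,894.79
Profit = BRL 55,894.79 − BRL 55,000.00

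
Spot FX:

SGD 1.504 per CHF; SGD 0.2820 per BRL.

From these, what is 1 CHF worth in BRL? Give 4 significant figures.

CHF/BRL = 5.333

1 CHF × 1.504 = 1.504 SGD
1.504 SGD ÷ 0.2820 = 5.33333 BRL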